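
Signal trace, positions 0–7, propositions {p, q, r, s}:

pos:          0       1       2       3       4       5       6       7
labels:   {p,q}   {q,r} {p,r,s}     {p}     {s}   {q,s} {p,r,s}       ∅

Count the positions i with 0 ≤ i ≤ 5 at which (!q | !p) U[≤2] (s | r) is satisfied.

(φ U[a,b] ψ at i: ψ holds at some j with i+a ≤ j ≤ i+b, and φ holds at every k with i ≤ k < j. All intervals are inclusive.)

Evaluate at each i in [0,5]:
  i=0: ✗ (lhs fails at k=0 before rhs at j=1)
  i=1: ✓ (rhs at j=1)
  i=2: ✓ (rhs at j=2)
  i=3: ✓ (rhs at j=4; lhs holds on [3,3])
  i=4: ✓ (rhs at j=4)
  i=5: ✓ (rhs at j=5)
Positions where it holds: {1, 2, 3, 4, 5} → 5.

5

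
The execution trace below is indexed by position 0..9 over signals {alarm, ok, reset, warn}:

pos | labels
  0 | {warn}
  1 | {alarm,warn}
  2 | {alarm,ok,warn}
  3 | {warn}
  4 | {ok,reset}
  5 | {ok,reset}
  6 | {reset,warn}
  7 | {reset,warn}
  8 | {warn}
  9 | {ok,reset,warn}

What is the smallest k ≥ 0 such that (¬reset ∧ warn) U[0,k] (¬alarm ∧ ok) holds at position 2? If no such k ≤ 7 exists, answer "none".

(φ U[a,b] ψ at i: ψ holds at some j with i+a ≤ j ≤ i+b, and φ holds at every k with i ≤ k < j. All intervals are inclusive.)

Need earliest j ≥ 2 with (¬alarm ∧ ok), and (¬reset ∧ warn) at every k in [2,j-1].
  j=2: rhs fails.
  j=3: rhs fails.
  j=4: rhs holds; lhs holds on [2,3]. k = 2.

2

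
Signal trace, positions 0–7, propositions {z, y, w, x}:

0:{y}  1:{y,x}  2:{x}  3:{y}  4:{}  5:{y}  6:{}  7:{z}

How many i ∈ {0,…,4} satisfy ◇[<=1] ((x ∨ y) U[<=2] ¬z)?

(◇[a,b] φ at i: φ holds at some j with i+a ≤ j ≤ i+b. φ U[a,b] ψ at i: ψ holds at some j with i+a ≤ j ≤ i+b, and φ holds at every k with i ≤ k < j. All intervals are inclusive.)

5

Evaluate at each i in [0,4]:
  i=0: ✓ (witness j=0)
  i=1: ✓ (witness j=1)
  i=2: ✓ (witness j=2)
  i=3: ✓ (witness j=3)
  i=4: ✓ (witness j=4)
Positions where it holds: {0, 1, 2, 3, 4} → 5.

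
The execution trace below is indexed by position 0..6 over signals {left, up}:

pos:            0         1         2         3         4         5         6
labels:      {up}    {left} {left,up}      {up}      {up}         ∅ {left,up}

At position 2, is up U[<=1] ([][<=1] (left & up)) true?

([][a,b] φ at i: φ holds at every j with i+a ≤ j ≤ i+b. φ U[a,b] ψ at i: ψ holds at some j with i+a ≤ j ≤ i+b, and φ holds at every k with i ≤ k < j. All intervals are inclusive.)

Need some j in [2,3] with [][<=1] (left & up), and up at every k in [2,j-1].
  j=2: [][<=1] (left & up) — fails at 3.
  j=3: [][<=1] (left & up) — fails at 3.
No j in the window works → until fails.

Does not hold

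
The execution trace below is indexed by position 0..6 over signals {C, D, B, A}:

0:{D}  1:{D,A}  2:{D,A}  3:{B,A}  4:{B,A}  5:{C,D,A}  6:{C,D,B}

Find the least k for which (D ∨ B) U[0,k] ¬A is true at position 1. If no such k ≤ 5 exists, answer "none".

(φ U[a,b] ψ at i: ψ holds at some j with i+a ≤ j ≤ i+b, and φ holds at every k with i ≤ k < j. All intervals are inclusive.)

5

Need earliest j ≥ 1 with ¬A, and (D ∨ B) at every k in [1,j-1].
  j=1: rhs fails.
  j=2: rhs fails.
  j=3: rhs fails.
  j=4: rhs fails.
  j=5: rhs fails.
  j=6: rhs holds; lhs holds on [1,5]. k = 5.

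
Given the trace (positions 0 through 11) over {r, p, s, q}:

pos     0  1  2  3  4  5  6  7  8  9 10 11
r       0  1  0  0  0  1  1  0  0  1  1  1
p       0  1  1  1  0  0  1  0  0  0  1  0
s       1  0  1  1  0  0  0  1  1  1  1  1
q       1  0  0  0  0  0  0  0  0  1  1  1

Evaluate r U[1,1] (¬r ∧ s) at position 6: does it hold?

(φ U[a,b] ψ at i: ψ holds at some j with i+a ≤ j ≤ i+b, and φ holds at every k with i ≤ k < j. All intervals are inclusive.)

Need some j in [7,7] with (¬r ∧ s), and r at every k in [6,j-1].
  j=7: (¬r ∧ s) holds; r holds at every k in [6,6] → satisfied.

Holds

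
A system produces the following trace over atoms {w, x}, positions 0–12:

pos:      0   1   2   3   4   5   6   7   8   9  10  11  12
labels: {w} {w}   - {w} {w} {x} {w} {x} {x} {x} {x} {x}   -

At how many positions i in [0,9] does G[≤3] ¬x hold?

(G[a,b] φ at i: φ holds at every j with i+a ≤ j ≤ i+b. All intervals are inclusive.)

Evaluate at each i in [0,9]:
  i=0: ✓ (all of [0,3])
  i=1: ✓ (all of [1,4])
  i=2: ✗ (fails at j=5)
  i=3: ✗ (fails at j=5)
  i=4: ✗ (fails at j=5)
  i=5: ✗ (fails at j=5)
  i=6: ✗ (fails at j=7)
  i=7: ✗ (fails at j=7)
  i=8: ✗ (fails at j=8)
  i=9: ✗ (fails at j=9)
Positions where it holds: {0, 1} → 2.

2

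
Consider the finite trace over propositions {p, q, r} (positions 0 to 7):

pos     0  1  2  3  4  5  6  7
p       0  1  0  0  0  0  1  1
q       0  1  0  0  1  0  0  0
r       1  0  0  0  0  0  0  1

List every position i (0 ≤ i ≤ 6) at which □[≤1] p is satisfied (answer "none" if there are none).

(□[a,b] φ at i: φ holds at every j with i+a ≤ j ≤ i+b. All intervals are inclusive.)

Evaluate at each i in [0,6]:
  i=0: ✗ (fails at j=0)
  i=1: ✗ (fails at j=2)
  i=2: ✗ (fails at j=2)
  i=3: ✗ (fails at j=3)
  i=4: ✗ (fails at j=4)
  i=5: ✗ (fails at j=5)
  i=6: ✓ (all of [6,7])

6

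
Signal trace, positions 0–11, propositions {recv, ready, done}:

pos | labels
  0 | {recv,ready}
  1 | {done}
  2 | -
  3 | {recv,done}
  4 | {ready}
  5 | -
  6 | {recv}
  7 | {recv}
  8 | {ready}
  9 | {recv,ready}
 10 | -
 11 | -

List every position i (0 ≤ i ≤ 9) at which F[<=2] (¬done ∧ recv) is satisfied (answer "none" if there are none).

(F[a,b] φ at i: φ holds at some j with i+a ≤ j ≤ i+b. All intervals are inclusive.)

Evaluate at each i in [0,9]:
  i=0: ✓ (witness j=0)
  i=1: ✗ (none in [1,3])
  i=2: ✗ (none in [2,4])
  i=3: ✗ (none in [3,5])
  i=4: ✓ (witness j=6)
  i=5: ✓ (witness j=6)
  i=6: ✓ (witness j=6)
  i=7: ✓ (witness j=7)
  i=8: ✓ (witness j=9)
  i=9: ✓ (witness j=9)

0, 4, 5, 6, 7, 8, 9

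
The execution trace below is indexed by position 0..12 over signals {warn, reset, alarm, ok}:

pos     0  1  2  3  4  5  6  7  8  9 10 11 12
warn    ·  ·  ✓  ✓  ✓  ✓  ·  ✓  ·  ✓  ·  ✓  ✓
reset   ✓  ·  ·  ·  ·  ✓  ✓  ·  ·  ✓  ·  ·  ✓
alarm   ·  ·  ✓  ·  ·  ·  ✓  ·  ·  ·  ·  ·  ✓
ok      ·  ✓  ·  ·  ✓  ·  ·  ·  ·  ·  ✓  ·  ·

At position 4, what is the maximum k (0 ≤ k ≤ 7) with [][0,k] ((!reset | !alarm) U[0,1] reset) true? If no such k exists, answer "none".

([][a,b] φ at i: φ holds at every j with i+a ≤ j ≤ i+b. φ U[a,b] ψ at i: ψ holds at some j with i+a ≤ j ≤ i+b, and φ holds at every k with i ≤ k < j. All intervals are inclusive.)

((!reset | !alarm) U[0,1] reset) must hold from j=4 onward; find where it first fails.
  j=4: holds
  j=5: holds
  j=6: holds
  j=7: fails
Holds on [4,6], so largest k = 2.

2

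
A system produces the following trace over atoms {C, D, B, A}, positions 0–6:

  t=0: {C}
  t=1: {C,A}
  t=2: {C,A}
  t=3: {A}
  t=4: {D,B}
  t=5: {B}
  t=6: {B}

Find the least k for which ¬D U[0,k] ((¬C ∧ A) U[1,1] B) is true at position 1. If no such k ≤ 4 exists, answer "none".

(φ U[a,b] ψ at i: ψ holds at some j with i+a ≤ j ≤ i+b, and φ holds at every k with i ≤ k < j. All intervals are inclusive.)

2

Need earliest j ≥ 1 with ((¬C ∧ A) U[1,1] B), and ¬D at every k in [1,j-1].
  j=1: rhs fails.
  j=2: rhs fails.
  j=3: rhs holds; lhs holds on [1,2]. k = 2.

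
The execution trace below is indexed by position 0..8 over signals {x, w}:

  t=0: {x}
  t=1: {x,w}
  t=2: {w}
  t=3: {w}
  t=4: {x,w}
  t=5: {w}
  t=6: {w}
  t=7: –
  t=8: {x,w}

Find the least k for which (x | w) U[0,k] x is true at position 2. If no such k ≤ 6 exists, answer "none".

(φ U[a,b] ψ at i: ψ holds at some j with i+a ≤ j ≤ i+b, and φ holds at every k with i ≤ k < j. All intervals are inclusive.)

2

Need earliest j ≥ 2 with x, and (x | w) at every k in [2,j-1].
  j=2: rhs fails.
  j=3: rhs fails.
  j=4: rhs holds; lhs holds on [2,3]. k = 2.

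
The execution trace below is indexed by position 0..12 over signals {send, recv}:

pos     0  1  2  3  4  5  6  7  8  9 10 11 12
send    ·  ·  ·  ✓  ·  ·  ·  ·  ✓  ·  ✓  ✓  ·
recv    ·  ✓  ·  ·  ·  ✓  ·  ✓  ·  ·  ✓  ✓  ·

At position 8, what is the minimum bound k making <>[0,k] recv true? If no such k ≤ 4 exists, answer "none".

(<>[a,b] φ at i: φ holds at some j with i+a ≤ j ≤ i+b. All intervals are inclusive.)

Scan j = 8,9,… for recv:
  j=8: fails
  j=9: fails
  j=10: holds
First hit at j=10, so smallest k = 10-8 = 2.

2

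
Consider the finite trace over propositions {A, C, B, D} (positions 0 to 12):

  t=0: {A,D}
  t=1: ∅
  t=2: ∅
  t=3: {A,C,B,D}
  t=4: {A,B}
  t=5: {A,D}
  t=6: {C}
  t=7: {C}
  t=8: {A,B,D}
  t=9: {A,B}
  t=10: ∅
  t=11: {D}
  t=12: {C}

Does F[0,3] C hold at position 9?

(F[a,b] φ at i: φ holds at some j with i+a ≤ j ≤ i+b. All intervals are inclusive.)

Yes

Check C at each j in [9,12]:
  j=9: false
  j=10: false
  j=11: false
  j=12: true
Found at j=12 → formula holds.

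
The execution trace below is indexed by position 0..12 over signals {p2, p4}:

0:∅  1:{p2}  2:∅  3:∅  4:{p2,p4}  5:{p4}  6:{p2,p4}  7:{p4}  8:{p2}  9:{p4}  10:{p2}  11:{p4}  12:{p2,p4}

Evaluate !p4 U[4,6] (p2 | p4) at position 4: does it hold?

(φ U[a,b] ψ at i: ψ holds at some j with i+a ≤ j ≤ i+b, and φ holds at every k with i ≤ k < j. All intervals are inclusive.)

Does not hold

Need some j in [8,10] with (p2 | p4), and !p4 at every k in [4,j-1].
  j=8: (p2 | p4) holds, but !p4 fails at k=4 → not this j.
  j=9: (p2 | p4) holds, but !p4 fails at k=4 → not this j.
  j=10: (p2 | p4) holds, but !p4 fails at k=4 → not this j.
No j in the window works → until fails.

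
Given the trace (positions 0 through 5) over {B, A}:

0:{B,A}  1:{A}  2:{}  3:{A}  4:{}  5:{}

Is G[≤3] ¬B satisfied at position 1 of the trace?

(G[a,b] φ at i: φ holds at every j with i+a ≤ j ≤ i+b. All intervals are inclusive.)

True

Check ¬B at every j in [1,4]:
  j=1: true
  j=2: true
  j=3: true
  j=4: true
All positions satisfy it → formula holds.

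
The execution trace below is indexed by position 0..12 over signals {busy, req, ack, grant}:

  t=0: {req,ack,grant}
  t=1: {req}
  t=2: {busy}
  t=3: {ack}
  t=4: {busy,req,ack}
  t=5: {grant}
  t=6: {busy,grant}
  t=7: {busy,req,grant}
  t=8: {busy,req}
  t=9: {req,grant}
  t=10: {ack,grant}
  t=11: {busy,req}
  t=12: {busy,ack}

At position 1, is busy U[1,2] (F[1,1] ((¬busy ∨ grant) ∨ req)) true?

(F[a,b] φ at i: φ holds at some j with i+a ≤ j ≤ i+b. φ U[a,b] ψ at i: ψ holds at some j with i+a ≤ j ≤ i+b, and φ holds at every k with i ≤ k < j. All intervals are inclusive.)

False

Need some j in [2,3] with F[1,1] ((¬busy ∨ grant) ∨ req), and busy at every k in [1,j-1].
  j=2: F[1,1] ((¬busy ∨ grant) ∨ req) holds, but busy fails at k=1 → not this j.
  j=3: F[1,1] ((¬busy ∨ grant) ∨ req) holds, but busy fails at k=1 → not this j.
No j in the window works → until fails.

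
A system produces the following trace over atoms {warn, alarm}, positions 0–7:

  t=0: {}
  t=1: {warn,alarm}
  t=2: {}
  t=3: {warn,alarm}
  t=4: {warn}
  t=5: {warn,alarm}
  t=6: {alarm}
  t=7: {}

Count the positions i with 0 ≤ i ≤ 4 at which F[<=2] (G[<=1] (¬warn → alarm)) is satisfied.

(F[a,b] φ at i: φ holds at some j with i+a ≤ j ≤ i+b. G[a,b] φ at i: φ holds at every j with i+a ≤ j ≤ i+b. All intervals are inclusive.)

Evaluate at each i in [0,4]:
  i=0: ✗ (none in [0,2])
  i=1: ✓ (witness j=3)
  i=2: ✓ (witness j=3)
  i=3: ✓ (witness j=3)
  i=4: ✓ (witness j=4)
Positions where it holds: {1, 2, 3, 4} → 4.

4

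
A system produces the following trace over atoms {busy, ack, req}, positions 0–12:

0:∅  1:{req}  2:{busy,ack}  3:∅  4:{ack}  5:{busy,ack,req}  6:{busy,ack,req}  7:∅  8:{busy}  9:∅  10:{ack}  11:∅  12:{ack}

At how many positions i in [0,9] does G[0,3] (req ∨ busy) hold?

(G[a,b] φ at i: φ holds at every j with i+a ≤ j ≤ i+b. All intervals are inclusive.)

0

Evaluate at each i in [0,9]:
  i=0: ✗ (fails at j=0)
  i=1: ✗ (fails at j=3)
  i=2: ✗ (fails at j=3)
  i=3: ✗ (fails at j=3)
  i=4: ✗ (fails at j=4)
  i=5: ✗ (fails at j=7)
  i=6: ✗ (fails at j=7)
  i=7: ✗ (fails at j=7)
  i=8: ✗ (fails at j=9)
  i=9: ✗ (fails at j=9)
Positions where it holds: {} → 0.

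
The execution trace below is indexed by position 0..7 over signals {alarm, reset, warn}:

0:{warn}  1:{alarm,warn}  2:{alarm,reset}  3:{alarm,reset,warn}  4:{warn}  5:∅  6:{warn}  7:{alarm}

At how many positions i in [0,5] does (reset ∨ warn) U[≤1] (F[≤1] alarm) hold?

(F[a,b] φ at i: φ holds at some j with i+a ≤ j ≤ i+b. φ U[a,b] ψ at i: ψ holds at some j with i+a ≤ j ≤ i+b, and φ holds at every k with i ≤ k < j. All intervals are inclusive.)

4

Evaluate at each i in [0,5]:
  i=0: ✓ (rhs at j=0)
  i=1: ✓ (rhs at j=1)
  i=2: ✓ (rhs at j=2)
  i=3: ✓ (rhs at j=3)
  i=4: ✗ (no rhs in [4,5])
  i=5: ✗ (lhs fails at k=5 before rhs at j=6)
Positions where it holds: {0, 1, 2, 3} → 4.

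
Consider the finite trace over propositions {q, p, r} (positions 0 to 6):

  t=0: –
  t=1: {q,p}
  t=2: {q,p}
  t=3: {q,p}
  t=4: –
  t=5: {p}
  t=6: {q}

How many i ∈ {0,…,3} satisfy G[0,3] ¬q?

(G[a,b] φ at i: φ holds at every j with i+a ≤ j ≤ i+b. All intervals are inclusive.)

0

Evaluate at each i in [0,3]:
  i=0: ✗ (fails at j=1)
  i=1: ✗ (fails at j=1)
  i=2: ✗ (fails at j=2)
  i=3: ✗ (fails at j=3)
Positions where it holds: {} → 0.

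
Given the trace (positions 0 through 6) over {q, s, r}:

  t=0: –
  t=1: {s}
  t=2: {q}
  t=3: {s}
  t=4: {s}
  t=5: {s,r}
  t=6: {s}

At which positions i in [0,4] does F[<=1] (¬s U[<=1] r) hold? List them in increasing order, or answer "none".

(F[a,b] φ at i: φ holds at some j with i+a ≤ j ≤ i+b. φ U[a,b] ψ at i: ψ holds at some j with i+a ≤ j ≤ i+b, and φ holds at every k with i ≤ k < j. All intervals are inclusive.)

Evaluate at each i in [0,4]:
  i=0: ✗ (none in [0,1])
  i=1: ✗ (none in [1,2])
  i=2: ✗ (none in [2,3])
  i=3: ✗ (none in [3,4])
  i=4: ✓ (witness j=5)

4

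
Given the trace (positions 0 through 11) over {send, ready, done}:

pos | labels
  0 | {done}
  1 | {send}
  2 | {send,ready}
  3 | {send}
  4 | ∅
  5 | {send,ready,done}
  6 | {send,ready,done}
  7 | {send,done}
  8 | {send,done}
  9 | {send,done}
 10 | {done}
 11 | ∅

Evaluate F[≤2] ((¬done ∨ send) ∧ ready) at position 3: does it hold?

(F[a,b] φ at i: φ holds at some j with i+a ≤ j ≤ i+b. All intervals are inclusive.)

Holds

Check ((¬done ∨ send) ∧ ready) at each j in [3,5]:
  j=3: false
  j=4: false
  j=5: true
Found at j=5 → formula holds.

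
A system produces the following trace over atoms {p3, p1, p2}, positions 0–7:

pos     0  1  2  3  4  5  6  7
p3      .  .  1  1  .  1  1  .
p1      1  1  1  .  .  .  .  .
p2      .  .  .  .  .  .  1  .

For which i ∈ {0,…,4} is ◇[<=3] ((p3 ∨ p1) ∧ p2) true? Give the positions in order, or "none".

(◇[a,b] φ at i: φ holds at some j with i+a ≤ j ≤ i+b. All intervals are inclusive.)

3, 4

Evaluate at each i in [0,4]:
  i=0: ✗ (none in [0,3])
  i=1: ✗ (none in [1,4])
  i=2: ✗ (none in [2,5])
  i=3: ✓ (witness j=6)
  i=4: ✓ (witness j=6)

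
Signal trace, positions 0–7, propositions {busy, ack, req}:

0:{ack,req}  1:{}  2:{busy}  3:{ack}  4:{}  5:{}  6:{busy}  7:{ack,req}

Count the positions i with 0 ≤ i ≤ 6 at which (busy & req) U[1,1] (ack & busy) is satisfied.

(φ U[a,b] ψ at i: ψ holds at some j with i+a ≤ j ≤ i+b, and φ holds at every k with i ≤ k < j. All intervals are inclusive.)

Evaluate at each i in [0,6]:
  i=0: ✗ (no rhs in [1,1])
  i=1: ✗ (no rhs in [2,2])
  i=2: ✗ (no rhs in [3,3])
  i=3: ✗ (no rhs in [4,4])
  i=4: ✗ (no rhs in [5,5])
  i=5: ✗ (no rhs in [6,6])
  i=6: ✗ (no rhs in [7,7])
Positions where it holds: {} → 0.

0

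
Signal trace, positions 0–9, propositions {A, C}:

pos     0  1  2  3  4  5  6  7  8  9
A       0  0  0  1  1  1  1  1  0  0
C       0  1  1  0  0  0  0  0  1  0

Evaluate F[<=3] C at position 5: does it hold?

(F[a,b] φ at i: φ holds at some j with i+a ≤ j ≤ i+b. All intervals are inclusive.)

Check C at each j in [5,8]:
  j=5: false
  j=6: false
  j=7: false
  j=8: true
Found at j=8 → formula holds.

True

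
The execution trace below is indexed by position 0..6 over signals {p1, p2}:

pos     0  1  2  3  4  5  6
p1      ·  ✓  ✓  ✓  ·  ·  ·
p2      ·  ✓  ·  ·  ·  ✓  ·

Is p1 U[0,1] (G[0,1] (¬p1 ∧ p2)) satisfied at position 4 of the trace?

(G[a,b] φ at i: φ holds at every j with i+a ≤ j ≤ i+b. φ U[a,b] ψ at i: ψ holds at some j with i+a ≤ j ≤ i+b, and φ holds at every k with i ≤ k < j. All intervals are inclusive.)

Need some j in [4,5] with G[0,1] (¬p1 ∧ p2), and p1 at every k in [4,j-1].
  j=4: G[0,1] (¬p1 ∧ p2) — fails at 4.
  j=5: G[0,1] (¬p1 ∧ p2) — fails at 6.
No j in the window works → until fails.

No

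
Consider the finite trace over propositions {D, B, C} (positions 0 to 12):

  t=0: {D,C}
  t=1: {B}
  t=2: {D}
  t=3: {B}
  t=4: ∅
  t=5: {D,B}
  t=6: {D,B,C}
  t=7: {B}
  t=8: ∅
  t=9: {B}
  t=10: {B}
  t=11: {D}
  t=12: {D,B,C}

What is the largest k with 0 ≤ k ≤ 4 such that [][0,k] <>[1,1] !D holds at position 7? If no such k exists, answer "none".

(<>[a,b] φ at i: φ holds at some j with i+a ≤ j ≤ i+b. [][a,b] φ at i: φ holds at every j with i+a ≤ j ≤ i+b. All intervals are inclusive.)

<>[1,1] !D must hold from j=7 onward; find where it first fails.
  j=7: holds
  j=8: holds
  j=9: holds
  j=10: fails
Holds on [7,9], so largest k = 2.

2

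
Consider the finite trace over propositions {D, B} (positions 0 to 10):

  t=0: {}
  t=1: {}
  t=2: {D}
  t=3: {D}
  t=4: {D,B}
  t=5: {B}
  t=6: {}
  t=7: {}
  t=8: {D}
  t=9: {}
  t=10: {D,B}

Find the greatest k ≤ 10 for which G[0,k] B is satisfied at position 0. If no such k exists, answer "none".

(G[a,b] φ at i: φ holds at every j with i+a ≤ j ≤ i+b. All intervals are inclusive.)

B must hold from j=0 onward; find where it first fails.
  j=0: fails → no k works.

none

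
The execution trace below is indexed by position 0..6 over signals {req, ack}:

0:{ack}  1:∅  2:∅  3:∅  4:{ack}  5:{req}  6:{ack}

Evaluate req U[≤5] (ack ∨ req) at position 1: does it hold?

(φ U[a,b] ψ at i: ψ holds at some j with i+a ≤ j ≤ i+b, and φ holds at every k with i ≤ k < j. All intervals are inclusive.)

Need some j in [1,6] with (ack ∨ req), and req at every k in [1,j-1].
  j=1: (ack ∨ req) false.
  j=2: (ack ∨ req) false.
  j=3: (ack ∨ req) false.
  j=4: (ack ∨ req) holds, but req fails at k=1 → not this j.
  j=5: (ack ∨ req) holds, but req fails at k=1 → not this j.
  j=6: (ack ∨ req) holds, but req fails at k=1 → not this j.
No j in the window works → until fails.

False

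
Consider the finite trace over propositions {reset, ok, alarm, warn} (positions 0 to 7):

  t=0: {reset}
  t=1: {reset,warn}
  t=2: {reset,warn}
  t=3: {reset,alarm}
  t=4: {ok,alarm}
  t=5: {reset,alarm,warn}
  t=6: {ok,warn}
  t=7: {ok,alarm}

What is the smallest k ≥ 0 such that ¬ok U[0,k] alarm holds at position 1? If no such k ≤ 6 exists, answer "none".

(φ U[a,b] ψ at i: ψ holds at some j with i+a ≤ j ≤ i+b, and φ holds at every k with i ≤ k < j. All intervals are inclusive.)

Need earliest j ≥ 1 with alarm, and ¬ok at every k in [1,j-1].
  j=1: rhs fails.
  j=2: rhs fails.
  j=3: rhs holds; lhs holds on [1,2]. k = 2.

2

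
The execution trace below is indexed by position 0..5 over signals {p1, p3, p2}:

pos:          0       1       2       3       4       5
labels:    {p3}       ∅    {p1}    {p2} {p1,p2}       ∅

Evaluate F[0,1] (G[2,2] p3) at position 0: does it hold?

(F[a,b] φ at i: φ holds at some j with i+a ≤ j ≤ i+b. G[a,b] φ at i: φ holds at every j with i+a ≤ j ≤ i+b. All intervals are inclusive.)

No

Check G[2,2] p3 at each j in [0,1]:
  j=0: fails at 2
  j=1: fails at 3
No position in the window satisfies it → formula fails.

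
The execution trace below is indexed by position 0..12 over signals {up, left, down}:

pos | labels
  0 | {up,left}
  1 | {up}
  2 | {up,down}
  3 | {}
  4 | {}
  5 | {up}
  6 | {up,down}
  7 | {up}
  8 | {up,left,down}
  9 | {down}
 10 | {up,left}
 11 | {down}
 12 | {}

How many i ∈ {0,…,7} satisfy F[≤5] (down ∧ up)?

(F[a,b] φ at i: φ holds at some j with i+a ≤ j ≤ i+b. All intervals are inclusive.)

8

Evaluate at each i in [0,7]:
  i=0: ✓ (witness j=2)
  i=1: ✓ (witness j=2)
  i=2: ✓ (witness j=2)
  i=3: ✓ (witness j=6)
  i=4: ✓ (witness j=6)
  i=5: ✓ (witness j=6)
  i=6: ✓ (witness j=6)
  i=7: ✓ (witness j=8)
Positions where it holds: {0, 1, 2, 3, 4, 5, 6, 7} → 8.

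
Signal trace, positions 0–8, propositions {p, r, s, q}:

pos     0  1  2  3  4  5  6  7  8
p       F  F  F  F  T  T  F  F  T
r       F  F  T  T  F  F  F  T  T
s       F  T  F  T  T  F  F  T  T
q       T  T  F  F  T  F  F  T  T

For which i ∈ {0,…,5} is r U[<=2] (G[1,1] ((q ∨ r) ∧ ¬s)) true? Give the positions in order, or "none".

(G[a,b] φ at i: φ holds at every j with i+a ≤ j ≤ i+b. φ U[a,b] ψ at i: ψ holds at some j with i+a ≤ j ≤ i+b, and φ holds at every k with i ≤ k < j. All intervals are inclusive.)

Evaluate at each i in [0,5]:
  i=0: ✗ (lhs fails at k=0 before rhs at j=1)
  i=1: ✓ (rhs at j=1)
  i=2: ✗ (no rhs in [2,4])
  i=3: ✗ (no rhs in [3,5])
  i=4: ✗ (no rhs in [4,6])
  i=5: ✗ (no rhs in [5,7])

1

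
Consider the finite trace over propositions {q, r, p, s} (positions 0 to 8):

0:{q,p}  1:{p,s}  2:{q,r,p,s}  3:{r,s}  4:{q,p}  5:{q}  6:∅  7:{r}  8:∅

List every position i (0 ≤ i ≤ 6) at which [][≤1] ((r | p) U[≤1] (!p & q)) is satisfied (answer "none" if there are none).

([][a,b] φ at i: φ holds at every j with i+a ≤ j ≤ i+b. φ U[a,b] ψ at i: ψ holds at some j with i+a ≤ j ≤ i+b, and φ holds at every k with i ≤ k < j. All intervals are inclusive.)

Evaluate at each i in [0,6]:
  i=0: ✗ (fails at j=0)
  i=1: ✗ (fails at j=1)
  i=2: ✗ (fails at j=2)
  i=3: ✗ (fails at j=3)
  i=4: ✓ (all of [4,5])
  i=5: ✗ (fails at j=6)
  i=6: ✗ (fails at j=6)

4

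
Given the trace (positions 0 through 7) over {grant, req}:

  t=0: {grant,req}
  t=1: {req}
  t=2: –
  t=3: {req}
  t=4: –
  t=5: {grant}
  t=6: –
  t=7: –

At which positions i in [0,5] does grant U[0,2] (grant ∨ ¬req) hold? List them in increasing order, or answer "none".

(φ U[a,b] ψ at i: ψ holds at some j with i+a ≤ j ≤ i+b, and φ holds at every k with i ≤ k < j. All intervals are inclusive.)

Evaluate at each i in [0,5]:
  i=0: ✓ (rhs at j=0)
  i=1: ✗ (lhs fails at k=1 before rhs at j=2)
  i=2: ✓ (rhs at j=2)
  i=3: ✗ (lhs fails at k=3 before rhs at j=4)
  i=4: ✓ (rhs at j=4)
  i=5: ✓ (rhs at j=5)

0, 2, 4, 5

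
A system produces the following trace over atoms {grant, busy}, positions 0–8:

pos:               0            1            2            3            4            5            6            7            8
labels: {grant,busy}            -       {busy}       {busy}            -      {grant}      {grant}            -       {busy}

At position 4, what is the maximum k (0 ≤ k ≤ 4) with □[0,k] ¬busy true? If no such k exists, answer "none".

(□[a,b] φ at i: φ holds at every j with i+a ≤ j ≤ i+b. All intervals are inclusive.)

¬busy must hold from j=4 onward; find where it first fails.
  j=4: holds
  j=5: holds
  j=6: holds
  j=7: holds
  j=8: fails
Holds on [4,7], so largest k = 3.

3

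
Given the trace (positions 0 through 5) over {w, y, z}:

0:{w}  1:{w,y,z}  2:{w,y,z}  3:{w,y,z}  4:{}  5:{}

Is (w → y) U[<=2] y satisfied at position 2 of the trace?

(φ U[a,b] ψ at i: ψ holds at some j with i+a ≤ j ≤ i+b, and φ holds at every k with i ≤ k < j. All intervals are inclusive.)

Need some j in [2,4] with y, and (w → y) at every k in [2,j-1].
  j=2: y holds; no prefix to check → satisfied.

Holds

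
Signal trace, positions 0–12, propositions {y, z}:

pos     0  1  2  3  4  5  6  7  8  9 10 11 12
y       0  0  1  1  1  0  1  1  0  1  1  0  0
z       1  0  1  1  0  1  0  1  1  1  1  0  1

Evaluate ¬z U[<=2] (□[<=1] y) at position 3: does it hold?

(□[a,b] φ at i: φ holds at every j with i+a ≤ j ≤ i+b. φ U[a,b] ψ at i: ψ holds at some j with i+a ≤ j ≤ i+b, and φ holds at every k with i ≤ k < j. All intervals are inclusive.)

Yes

Need some j in [3,5] with □[<=1] y, and ¬z at every k in [3,j-1].
  j=3: □[<=1] y holds; no prefix to check → satisfied.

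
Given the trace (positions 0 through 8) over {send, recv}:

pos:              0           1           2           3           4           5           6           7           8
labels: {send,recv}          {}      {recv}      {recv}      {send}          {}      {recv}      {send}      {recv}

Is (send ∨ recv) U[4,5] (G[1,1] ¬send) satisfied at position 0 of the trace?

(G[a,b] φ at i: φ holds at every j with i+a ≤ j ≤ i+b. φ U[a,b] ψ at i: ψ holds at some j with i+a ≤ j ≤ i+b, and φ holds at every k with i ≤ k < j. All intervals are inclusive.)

No

Need some j in [4,5] with G[1,1] ¬send, and (send ∨ recv) at every k in [0,j-1].
  j=4: G[1,1] ¬send holds, but (send ∨ recv) fails at k=1 → not this j.
  j=5: G[1,1] ¬send holds, but (send ∨ recv) fails at k=1 → not this j.
No j in the window works → until fails.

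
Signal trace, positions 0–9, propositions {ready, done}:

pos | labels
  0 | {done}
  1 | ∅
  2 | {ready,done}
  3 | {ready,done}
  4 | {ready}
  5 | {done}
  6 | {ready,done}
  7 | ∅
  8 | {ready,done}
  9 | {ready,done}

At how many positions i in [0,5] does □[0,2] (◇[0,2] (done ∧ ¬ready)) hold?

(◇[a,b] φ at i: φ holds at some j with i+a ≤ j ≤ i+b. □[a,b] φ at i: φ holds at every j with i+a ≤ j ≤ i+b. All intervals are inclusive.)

Evaluate at each i in [0,5]:
  i=0: ✗ (fails at j=1)
  i=1: ✗ (fails at j=1)
  i=2: ✗ (fails at j=2)
  i=3: ✓ (all of [3,5])
  i=4: ✗ (fails at j=6)
  i=5: ✗ (fails at j=6)
Positions where it holds: {3} → 1.

1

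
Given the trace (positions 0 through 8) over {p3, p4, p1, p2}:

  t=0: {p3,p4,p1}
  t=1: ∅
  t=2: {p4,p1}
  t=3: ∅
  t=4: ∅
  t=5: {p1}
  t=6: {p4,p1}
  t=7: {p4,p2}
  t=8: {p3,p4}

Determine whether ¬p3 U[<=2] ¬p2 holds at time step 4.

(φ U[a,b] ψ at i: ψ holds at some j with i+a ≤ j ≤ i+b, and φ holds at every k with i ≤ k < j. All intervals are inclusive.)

Need some j in [4,6] with ¬p2, and ¬p3 at every k in [4,j-1].
  j=4: ¬p2 holds; no prefix to check → satisfied.

Holds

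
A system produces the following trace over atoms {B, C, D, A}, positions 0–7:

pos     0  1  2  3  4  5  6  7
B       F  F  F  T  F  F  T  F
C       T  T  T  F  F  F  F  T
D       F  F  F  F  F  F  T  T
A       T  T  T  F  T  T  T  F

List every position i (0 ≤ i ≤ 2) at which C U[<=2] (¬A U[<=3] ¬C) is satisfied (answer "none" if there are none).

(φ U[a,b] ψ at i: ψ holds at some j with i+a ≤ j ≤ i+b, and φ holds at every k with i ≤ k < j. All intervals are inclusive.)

1, 2

Evaluate at each i in [0,2]:
  i=0: ✗ (no rhs in [0,2])
  i=1: ✓ (rhs at j=3; lhs holds on [1,2])
  i=2: ✓ (rhs at j=3; lhs holds on [2,2])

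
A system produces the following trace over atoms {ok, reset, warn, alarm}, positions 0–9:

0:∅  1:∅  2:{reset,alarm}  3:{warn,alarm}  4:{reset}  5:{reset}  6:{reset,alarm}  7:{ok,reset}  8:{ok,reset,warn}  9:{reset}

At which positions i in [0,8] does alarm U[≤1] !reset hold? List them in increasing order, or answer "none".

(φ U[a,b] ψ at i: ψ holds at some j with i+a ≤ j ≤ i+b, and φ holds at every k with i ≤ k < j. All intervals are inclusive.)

0, 1, 2, 3

Evaluate at each i in [0,8]:
  i=0: ✓ (rhs at j=0)
  i=1: ✓ (rhs at j=1)
  i=2: ✓ (rhs at j=3; lhs holds on [2,2])
  i=3: ✓ (rhs at j=3)
  i=4: ✗ (no rhs in [4,5])
  i=5: ✗ (no rhs in [5,6])
  i=6: ✗ (no rhs in [6,7])
  i=7: ✗ (no rhs in [7,8])
  i=8: ✗ (no rhs in [8,9])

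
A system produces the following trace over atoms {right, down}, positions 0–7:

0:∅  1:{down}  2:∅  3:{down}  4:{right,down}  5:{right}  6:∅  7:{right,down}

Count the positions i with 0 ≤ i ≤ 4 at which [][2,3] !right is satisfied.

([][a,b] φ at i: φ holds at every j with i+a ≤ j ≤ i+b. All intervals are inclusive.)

Evaluate at each i in [0,4]:
  i=0: ✓ (all of [2,3])
  i=1: ✗ (fails at j=4)
  i=2: ✗ (fails at j=4)
  i=3: ✗ (fails at j=5)
  i=4: ✗ (fails at j=7)
Positions where it holds: {0} → 1.

1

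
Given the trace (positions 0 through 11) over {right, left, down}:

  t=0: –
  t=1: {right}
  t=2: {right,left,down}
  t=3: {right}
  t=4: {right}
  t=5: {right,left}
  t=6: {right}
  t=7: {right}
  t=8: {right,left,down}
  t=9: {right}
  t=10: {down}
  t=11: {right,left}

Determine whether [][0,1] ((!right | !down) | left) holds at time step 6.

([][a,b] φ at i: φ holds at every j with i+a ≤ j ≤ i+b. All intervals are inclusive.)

Check ((!right | !down) | left) at every j in [6,7]:
  j=6: true
  j=7: true
All positions satisfy it → formula holds.

True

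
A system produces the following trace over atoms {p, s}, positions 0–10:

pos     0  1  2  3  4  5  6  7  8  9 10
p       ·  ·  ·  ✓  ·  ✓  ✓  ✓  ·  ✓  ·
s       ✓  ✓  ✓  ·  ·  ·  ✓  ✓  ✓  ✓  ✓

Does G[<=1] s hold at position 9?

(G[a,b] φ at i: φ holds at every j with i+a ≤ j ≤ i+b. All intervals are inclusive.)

Holds

Check s at every j in [9,10]:
  j=9: true
  j=10: true
All positions satisfy it → formula holds.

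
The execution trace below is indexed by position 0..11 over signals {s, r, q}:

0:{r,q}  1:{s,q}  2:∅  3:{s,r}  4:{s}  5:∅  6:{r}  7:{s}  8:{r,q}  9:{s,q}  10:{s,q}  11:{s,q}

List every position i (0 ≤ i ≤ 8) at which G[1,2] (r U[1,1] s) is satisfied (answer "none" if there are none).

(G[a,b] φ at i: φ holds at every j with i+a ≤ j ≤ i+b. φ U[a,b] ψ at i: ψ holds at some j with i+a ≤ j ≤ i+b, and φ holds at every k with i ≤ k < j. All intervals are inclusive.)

none

Evaluate at each i in [0,8]:
  i=0: ✗ (fails at j=1)
  i=1: ✗ (fails at j=2)
  i=2: ✗ (fails at j=4)
  i=3: ✗ (fails at j=4)
  i=4: ✗ (fails at j=5)
  i=5: ✗ (fails at j=7)
  i=6: ✗ (fails at j=7)
  i=7: ✗ (fails at j=9)
  i=8: ✗ (fails at j=9)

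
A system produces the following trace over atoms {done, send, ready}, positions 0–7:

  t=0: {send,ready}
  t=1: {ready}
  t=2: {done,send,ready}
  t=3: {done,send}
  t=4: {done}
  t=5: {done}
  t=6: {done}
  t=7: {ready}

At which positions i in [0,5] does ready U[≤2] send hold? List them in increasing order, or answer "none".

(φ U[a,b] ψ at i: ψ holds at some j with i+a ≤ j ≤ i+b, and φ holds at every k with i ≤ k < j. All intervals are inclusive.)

0, 1, 2, 3

Evaluate at each i in [0,5]:
  i=0: ✓ (rhs at j=0)
  i=1: ✓ (rhs at j=2; lhs holds on [1,1])
  i=2: ✓ (rhs at j=2)
  i=3: ✓ (rhs at j=3)
  i=4: ✗ (no rhs in [4,6])
  i=5: ✗ (no rhs in [5,7])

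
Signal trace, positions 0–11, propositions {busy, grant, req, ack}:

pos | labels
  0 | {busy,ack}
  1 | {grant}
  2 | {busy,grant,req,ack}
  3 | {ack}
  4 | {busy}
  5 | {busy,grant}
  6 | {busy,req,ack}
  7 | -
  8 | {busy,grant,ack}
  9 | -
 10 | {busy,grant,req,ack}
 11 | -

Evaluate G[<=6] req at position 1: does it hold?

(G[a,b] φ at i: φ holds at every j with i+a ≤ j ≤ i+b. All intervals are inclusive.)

Does not hold

Check req at every j in [1,7]:
  j=1: false
  j=2: true
  j=3: false
  j=4: false
  j=5: false
  j=6: true
  j=7: false
Fails at j=1 → formula fails.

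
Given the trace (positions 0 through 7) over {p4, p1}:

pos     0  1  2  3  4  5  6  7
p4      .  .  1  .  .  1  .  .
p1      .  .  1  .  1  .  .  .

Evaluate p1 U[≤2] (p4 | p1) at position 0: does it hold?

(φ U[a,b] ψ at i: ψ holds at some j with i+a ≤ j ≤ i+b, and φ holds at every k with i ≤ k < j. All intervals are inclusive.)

Does not hold

Need some j in [0,2] with (p4 | p1), and p1 at every k in [0,j-1].
  j=0: (p4 | p1) false.
  j=1: (p4 | p1) false.
  j=2: (p4 | p1) holds, but p1 fails at k=0 → not this j.
No j in the window works → until fails.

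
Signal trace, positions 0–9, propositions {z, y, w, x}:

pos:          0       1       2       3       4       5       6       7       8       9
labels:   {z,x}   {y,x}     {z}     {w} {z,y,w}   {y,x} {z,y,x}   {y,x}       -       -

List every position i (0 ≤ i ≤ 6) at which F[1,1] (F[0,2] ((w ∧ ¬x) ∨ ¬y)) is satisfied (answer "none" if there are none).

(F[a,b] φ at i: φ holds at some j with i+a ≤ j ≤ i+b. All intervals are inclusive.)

Evaluate at each i in [0,6]:
  i=0: ✓ (witness j=1)
  i=1: ✓ (witness j=2)
  i=2: ✓ (witness j=3)
  i=3: ✓ (witness j=4)
  i=4: ✗ (none in [5,5])
  i=5: ✓ (witness j=6)
  i=6: ✓ (witness j=7)

0, 1, 2, 3, 5, 6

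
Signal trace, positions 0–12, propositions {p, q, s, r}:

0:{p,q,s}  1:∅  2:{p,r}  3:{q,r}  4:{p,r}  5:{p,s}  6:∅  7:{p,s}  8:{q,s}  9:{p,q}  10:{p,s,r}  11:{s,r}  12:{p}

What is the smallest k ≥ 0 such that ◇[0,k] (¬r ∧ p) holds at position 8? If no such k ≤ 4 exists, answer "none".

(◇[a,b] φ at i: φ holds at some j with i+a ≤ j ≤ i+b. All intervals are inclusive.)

1

Scan j = 8,9,… for (¬r ∧ p):
  j=8: fails
  j=9: holds
First hit at j=9, so smallest k = 9-8 = 1.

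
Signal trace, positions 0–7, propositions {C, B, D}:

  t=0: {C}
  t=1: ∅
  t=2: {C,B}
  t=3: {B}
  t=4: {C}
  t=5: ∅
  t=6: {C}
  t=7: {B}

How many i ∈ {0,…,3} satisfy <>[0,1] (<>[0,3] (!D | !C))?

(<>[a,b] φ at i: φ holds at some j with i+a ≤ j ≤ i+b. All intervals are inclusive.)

4

Evaluate at each i in [0,3]:
  i=0: ✓ (witness j=0)
  i=1: ✓ (witness j=1)
  i=2: ✓ (witness j=2)
  i=3: ✓ (witness j=3)
Positions where it holds: {0, 1, 2, 3} → 4.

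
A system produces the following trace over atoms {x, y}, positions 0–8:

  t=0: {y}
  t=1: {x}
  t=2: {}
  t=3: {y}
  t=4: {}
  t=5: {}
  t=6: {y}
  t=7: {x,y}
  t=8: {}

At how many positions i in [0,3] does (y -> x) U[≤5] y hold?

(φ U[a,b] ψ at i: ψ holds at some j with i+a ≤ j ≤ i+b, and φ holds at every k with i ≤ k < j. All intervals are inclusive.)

4

Evaluate at each i in [0,3]:
  i=0: ✓ (rhs at j=0)
  i=1: ✓ (rhs at j=3; lhs holds on [1,2])
  i=2: ✓ (rhs at j=3; lhs holds on [2,2])
  i=3: ✓ (rhs at j=3)
Positions where it holds: {0, 1, 2, 3} → 4.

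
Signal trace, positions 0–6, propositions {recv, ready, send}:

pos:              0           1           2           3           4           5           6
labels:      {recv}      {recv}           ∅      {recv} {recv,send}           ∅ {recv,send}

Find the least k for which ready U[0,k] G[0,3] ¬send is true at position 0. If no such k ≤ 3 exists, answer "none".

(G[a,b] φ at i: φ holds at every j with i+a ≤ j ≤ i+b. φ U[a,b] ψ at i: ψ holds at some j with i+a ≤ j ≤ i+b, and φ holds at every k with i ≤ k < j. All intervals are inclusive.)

0

Need earliest j ≥ 0 with G[0,3] ¬send, and ready at every k in [0,j-1].
  j=0: rhs holds (empty prefix). k = 0.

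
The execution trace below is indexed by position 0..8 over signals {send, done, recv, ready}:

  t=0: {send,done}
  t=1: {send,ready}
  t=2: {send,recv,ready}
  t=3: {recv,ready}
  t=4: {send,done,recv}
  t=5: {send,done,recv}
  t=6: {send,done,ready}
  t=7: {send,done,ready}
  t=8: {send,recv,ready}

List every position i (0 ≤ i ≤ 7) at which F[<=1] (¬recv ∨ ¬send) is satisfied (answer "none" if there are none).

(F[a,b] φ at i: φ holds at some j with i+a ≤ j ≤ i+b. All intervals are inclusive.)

0, 1, 2, 3, 5, 6, 7

Evaluate at each i in [0,7]:
  i=0: ✓ (witness j=0)
  i=1: ✓ (witness j=1)
  i=2: ✓ (witness j=3)
  i=3: ✓ (witness j=3)
  i=4: ✗ (none in [4,5])
  i=5: ✓ (witness j=6)
  i=6: ✓ (witness j=6)
  i=7: ✓ (witness j=7)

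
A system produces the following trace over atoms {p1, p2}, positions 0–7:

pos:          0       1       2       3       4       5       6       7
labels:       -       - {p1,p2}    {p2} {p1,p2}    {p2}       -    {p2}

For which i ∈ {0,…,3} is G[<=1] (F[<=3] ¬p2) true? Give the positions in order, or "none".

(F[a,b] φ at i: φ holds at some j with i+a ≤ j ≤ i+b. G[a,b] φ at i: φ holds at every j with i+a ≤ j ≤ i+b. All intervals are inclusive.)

0, 3

Evaluate at each i in [0,3]:
  i=0: ✓ (all of [0,1])
  i=1: ✗ (fails at j=2)
  i=2: ✗ (fails at j=2)
  i=3: ✓ (all of [3,4])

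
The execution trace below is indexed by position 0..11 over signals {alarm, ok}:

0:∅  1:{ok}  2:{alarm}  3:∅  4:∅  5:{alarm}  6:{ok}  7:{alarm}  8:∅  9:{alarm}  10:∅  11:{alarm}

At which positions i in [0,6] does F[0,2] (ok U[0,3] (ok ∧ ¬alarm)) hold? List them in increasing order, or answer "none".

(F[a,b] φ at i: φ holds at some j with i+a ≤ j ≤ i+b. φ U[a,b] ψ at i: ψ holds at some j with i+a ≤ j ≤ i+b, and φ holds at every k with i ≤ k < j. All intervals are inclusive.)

0, 1, 4, 5, 6

Evaluate at each i in [0,6]:
  i=0: ✓ (witness j=1)
  i=1: ✓ (witness j=1)
  i=2: ✗ (none in [2,4])
  i=3: ✗ (none in [3,5])
  i=4: ✓ (witness j=6)
  i=5: ✓ (witness j=6)
  i=6: ✓ (witness j=6)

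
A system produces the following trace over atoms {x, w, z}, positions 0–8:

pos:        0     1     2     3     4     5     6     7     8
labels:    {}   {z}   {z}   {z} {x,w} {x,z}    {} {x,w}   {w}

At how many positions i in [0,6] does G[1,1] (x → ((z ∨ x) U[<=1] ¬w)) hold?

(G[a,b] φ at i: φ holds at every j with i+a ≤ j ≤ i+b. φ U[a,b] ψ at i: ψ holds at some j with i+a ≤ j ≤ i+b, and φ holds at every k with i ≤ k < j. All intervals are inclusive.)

Evaluate at each i in [0,6]:
  i=0: ✓ (all of [1,1])
  i=1: ✓ (all of [2,2])
  i=2: ✓ (all of [3,3])
  i=3: ✓ (all of [4,4])
  i=4: ✓ (all of [5,5])
  i=5: ✓ (all of [6,6])
  i=6: ✗ (fails at j=7)
Positions where it holds: {0, 1, 2, 3, 4, 5} → 6.

6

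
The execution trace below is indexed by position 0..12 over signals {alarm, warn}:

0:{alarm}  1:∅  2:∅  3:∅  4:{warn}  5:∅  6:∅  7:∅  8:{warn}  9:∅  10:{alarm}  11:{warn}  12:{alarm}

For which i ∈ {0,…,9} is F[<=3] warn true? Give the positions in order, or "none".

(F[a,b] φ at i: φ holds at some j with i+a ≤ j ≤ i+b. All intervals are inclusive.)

Evaluate at each i in [0,9]:
  i=0: ✗ (none in [0,3])
  i=1: ✓ (witness j=4)
  i=2: ✓ (witness j=4)
  i=3: ✓ (witness j=4)
  i=4: ✓ (witness j=4)
  i=5: ✓ (witness j=8)
  i=6: ✓ (witness j=8)
  i=7: ✓ (witness j=8)
  i=8: ✓ (witness j=8)
  i=9: ✓ (witness j=11)

1, 2, 3, 4, 5, 6, 7, 8, 9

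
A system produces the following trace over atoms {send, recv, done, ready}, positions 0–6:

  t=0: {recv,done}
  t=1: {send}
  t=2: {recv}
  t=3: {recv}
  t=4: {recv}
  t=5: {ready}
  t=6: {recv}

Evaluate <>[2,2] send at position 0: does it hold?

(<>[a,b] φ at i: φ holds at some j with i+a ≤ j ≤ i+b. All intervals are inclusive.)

Check send at each j in [2,2]:
  j=2: false
No position in the window satisfies it → formula fails.

Does not hold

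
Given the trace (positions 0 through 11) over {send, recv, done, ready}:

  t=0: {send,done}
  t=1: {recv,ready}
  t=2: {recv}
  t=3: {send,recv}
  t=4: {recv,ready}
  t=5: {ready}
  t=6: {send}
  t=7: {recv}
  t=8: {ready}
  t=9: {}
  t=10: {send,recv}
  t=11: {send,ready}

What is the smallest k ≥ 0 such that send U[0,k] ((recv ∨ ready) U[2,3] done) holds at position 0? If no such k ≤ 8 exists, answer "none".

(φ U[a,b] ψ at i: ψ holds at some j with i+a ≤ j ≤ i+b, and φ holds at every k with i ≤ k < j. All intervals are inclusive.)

none

Need earliest j ≥ 0 with ((recv ∨ ready) U[2,3] done), and send at every k in [0,j-1].
  j=0: rhs fails.
  j=1: rhs fails.
  j=2: rhs fails.
  j=3: rhs fails.
  j=4: rhs fails.
  j=5: rhs fails.
  j=6: rhs fails.
  j=7: rhs fails.
  j=8: rhs fails.
No witness within the range → none.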